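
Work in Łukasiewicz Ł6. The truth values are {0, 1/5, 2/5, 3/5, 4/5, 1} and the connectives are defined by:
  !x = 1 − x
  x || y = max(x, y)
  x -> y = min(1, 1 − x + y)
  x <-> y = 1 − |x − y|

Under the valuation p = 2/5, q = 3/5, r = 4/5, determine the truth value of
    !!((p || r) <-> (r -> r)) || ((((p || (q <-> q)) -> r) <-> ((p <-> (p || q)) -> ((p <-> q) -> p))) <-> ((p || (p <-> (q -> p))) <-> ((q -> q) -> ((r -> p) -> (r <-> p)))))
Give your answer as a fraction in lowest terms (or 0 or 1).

4/5

p || r = 2/5 || 4/5 = 4/5
r -> r = 4/5 -> 4/5 = 1
(p || r) <-> (r -> r) = 4/5 <-> 1 = 4/5
!((p || r) <-> (r -> r)) = !4/5 = 1/5
!!((p || r) <-> (r -> r)) = !1/5 = 4/5
q <-> q = 3/5 <-> 3/5 = 1
p || (q <-> q) = 2/5 || 1 = 1
(p || (q <-> q)) -> r = 1 -> 4/5 = 4/5
p || q = 2/5 || 3/5 = 3/5
p <-> (p || q) = 2/5 <-> 3/5 = 4/5
p <-> q = 2/5 <-> 3/5 = 4/5
(p <-> q) -> p = 4/5 -> 2/5 = 3/5
(p <-> (p || q)) -> ((p <-> q) -> p) = 4/5 -> 3/5 = 4/5
((p || (q <-> q)) -> r) <-> ((p <-> (p || q)) -> ((p <-> q) -> p)) = 4/5 <-> 4/5 = 1
q -> p = 3/5 -> 2/5 = 4/5
p <-> (q -> p) = 2/5 <-> 4/5 = 3/5
p || (p <-> (q -> p)) = 2/5 || 3/5 = 3/5
q -> q = 3/5 -> 3/5 = 1
r -> p = 4/5 -> 2/5 = 3/5
r <-> p = 4/5 <-> 2/5 = 3/5
(r -> p) -> (r <-> p) = 3/5 -> 3/5 = 1
(q -> q) -> ((r -> p) -> (r <-> p)) = 1 -> 1 = 1
(p || (p <-> (q -> p))) <-> ((q -> q) -> ((r -> p) -> (r <-> p))) = 3/5 <-> 1 = 3/5
(((p || (q <-> q)) -> r) <-> ((p <-> (p || q)) -> ((p <-> q) -> p))) <-> ((p || (p <-> (q -> p))) <-> ((q -> q) -> ((r -> p) -> (r <-> p)))) = 1 <-> 3/5 = 3/5
!!((p || r) <-> (r -> r)) || ((((p || (q <-> q)) -> r) <-> ((p <-> (p || q)) -> ((p <-> q) -> p))) <-> ((p || (p <-> (q -> p))) <-> ((q -> q) -> ((r -> p) -> (r <-> p))))) = 4/5 || 3/5 = 4/5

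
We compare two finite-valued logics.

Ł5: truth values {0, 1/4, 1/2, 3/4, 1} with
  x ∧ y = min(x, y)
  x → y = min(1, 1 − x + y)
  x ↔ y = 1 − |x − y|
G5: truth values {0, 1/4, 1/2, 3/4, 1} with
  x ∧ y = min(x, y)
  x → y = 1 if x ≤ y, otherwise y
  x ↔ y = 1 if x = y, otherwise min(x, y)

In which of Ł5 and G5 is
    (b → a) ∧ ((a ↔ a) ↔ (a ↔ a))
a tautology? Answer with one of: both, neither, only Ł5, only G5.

In Ł5: at a = 0, b = 1/4 the value is 3/4 — not a tautology.
In G5: at a = 0, b = 1/4 the value is 0 — not a tautology.

neither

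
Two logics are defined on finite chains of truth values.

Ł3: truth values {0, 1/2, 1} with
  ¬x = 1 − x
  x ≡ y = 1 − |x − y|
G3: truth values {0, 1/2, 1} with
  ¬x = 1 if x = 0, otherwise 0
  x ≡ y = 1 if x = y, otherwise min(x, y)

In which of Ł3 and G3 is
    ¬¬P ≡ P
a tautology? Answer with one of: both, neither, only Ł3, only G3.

In Ł3: every assignment gives 1 — tautology.
In G3: at P = 1/2 the value is 1/2 — not a tautology.

only Ł3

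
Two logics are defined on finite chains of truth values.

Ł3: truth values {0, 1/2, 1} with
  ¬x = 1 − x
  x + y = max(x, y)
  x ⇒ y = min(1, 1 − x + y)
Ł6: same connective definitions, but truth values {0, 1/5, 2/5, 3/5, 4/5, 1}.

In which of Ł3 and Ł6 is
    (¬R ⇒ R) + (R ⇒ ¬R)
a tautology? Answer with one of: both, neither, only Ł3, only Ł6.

both

In Ł3: every assignment gives 1 — tautology.
In Ł6: every assignment gives 1 — tautology.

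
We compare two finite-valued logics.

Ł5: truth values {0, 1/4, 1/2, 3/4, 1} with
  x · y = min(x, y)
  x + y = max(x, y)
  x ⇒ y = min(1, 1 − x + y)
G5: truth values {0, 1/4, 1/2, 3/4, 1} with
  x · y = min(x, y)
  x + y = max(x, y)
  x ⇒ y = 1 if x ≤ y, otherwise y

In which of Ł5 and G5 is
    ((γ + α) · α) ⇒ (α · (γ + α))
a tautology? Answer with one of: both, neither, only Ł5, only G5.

In Ł5: every assignment gives 1 — tautology.
In G5: every assignment gives 1 — tautology.

both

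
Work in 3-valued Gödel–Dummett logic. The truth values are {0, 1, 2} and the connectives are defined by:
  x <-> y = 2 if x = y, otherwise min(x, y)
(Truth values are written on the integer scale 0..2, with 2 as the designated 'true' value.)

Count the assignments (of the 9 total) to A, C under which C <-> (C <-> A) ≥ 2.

A = 0, C = 0 ↦ 0  <
A = 0, C = 1 ↦ 0  <
A = 0, C = 2 ↦ 0  <
A = 1, C = 0 ↦ 2  ≥
A = 1, C = 1 ↦ 1  <
A = 1, C = 2 ↦ 1  <
A = 2, C = 0 ↦ 2  ≥
A = 2, C = 1 ↦ 2  ≥
A = 2, C = 2 ↦ 2  ≥
So 4 of the 9 assignments meet the threshold.

4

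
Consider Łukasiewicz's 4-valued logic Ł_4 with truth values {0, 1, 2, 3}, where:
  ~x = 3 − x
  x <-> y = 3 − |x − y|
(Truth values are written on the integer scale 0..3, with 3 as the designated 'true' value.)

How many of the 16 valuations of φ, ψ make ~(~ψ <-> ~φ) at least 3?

2

φ = 0, ψ = 0 ↦ 0  <
φ = 0, ψ = 1 ↦ 1  <
φ = 0, ψ = 2 ↦ 2  <
φ = 0, ψ = 3 ↦ 3  ≥
φ = 1, ψ = 0 ↦ 1  <
φ = 1, ψ = 1 ↦ 0  <
φ = 1, ψ = 2 ↦ 1  <
φ = 1, ψ = 3 ↦ 2  <
φ = 2, ψ = 0 ↦ 2  <
φ = 2, ψ = 1 ↦ 1  <
φ = 2, ψ = 2 ↦ 0  <
φ = 2, ψ = 3 ↦ 1  <
φ = 3, ψ = 0 ↦ 3  ≥
φ = 3, ψ = 1 ↦ 2  <
φ = 3, ψ = 2 ↦ 1  <
φ = 3, ψ = 3 ↦ 0  <
So 2 of the 16 assignments meet the threshold.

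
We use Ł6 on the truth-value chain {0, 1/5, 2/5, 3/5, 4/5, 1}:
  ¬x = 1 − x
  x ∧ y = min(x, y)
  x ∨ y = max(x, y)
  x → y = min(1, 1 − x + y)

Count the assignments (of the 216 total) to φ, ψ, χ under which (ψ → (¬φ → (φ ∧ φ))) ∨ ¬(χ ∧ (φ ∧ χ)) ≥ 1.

value 1: 196 assignments (counts)
value 4/5: 20 assignments
So 196 of the 216 assignments meet the threshold.

196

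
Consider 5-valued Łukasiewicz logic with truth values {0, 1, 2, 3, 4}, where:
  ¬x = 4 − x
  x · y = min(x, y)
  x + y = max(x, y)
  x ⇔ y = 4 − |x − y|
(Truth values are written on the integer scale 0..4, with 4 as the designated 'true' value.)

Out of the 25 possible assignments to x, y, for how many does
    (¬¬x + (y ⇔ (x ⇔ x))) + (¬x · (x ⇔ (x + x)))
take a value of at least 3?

22

value 4: 13 assignments (counts)
value 3: 9 assignments (counts)
value 2: 3 assignments
So 22 of the 25 assignments meet the threshold.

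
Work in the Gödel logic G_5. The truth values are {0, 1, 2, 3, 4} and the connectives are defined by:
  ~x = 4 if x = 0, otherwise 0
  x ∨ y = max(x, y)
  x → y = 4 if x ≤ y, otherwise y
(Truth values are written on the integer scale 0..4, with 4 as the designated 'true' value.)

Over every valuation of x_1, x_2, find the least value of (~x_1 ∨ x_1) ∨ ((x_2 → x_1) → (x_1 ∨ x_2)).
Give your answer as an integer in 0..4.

1

Take x_1 = 1, x_2 = 0:
~x_1 = ~1 = 0
~x_1 ∨ x_1 = 0 ∨ 1 = 1
x_2 → x_1 = 0 → 1 = 4
x_1 ∨ x_2 = 1 ∨ 0 = 1
(x_2 → x_1) → (x_1 ∨ x_2) = 4 → 1 = 1
(~x_1 ∨ x_1) ∨ ((x_2 → x_1) → (x_1 ∨ x_2)) = 1 ∨ 1 = 1
No assignment yields a value below 1, so this is the minimum.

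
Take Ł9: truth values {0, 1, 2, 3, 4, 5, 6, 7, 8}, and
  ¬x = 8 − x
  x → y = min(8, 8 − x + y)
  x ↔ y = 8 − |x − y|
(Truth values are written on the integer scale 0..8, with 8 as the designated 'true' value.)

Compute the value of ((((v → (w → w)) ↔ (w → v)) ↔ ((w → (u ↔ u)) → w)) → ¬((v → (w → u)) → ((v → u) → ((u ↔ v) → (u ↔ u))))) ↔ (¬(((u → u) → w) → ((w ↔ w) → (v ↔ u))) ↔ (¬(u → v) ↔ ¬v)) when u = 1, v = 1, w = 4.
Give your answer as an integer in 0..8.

2

w → w = 4 → 4 = 8
v → (w → w) = 1 → 8 = 8
w → v = 4 → 1 = 5
(v → (w → w)) ↔ (w → v) = 8 ↔ 5 = 5
u ↔ u = 1 ↔ 1 = 8
w → (u ↔ u) = 4 → 8 = 8
(w → (u ↔ u)) → w = 8 → 4 = 4
((v → (w → w)) ↔ (w → v)) ↔ ((w → (u ↔ u)) → w) = 5 ↔ 4 = 7
w → u = 4 → 1 = 5
v → (w → u) = 1 → 5 = 8
v → u = 1 → 1 = 8
u ↔ v = 1 ↔ 1 = 8
u ↔ u = 1 ↔ 1 = 8
(u ↔ v) → (u ↔ u) = 8 → 8 = 8
(v → u) → ((u ↔ v) → (u ↔ u)) = 8 → 8 = 8
(v → (w → u)) → ((v → u) → ((u ↔ v) → (u ↔ u))) = 8 → 8 = 8
¬((v → (w → u)) → ((v → u) → ((u ↔ v) → (u ↔ u)))) = ¬8 = 0
(((v → (w → w)) ↔ (w → v)) ↔ ((w → (u ↔ u)) → w)) → ¬((v → (w → u)) → ((v → u) → ((u ↔ v) → (u ↔ u)))) = 7 → 0 = 1
u → u = 1 → 1 = 8
(u → u) → w = 8 → 4 = 4
w ↔ w = 4 ↔ 4 = 8
v ↔ u = 1 ↔ 1 = 8
(w ↔ w) → (v ↔ u) = 8 → 8 = 8
((u → u) → w) → ((w ↔ w) → (v ↔ u)) = 4 → 8 = 8
¬(((u → u) → w) → ((w ↔ w) → (v ↔ u))) = ¬8 = 0
u → v = 1 → 1 = 8
¬(u → v) = ¬8 = 0
¬v = ¬1 = 7
¬(u → v) ↔ ¬v = 0 ↔ 7 = 1
¬(((u → u) → w) → ((w ↔ w) → (v ↔ u))) ↔ (¬(u → v) ↔ ¬v) = 0 ↔ 1 = 7
((((v → (w → w)) ↔ (w → v)) ↔ ((w → (u ↔ u)) → w)) → ¬((v → (w → u)) → ((v → u) → ((u ↔ v) → (u ↔ u))))) ↔ (¬(((u → u) → w) → ((w ↔ w) → (v ↔ u))) ↔ (¬(u → v) ↔ ¬v)) = 1 ↔ 7 = 2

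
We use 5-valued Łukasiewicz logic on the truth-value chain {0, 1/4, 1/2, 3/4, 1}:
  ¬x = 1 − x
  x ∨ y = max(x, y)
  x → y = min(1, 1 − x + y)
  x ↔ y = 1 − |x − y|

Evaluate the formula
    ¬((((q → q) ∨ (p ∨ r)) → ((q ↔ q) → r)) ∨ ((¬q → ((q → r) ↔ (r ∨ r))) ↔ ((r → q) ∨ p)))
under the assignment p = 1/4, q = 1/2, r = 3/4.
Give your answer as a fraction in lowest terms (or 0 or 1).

q → q = 1/2 → 1/2 = 1
p ∨ r = 1/4 ∨ 3/4 = 3/4
(q → q) ∨ (p ∨ r) = 1 ∨ 3/4 = 1
q ↔ q = 1/2 ↔ 1/2 = 1
(q ↔ q) → r = 1 → 3/4 = 3/4
((q → q) ∨ (p ∨ r)) → ((q ↔ q) → r) = 1 → 3/4 = 3/4
¬q = ¬1/2 = 1/2
q → r = 1/2 → 3/4 = 1
r ∨ r = 3/4 ∨ 3/4 = 3/4
(q → r) ↔ (r ∨ r) = 1 ↔ 3/4 = 3/4
¬q → ((q → r) ↔ (r ∨ r)) = 1/2 → 3/4 = 1
r → q = 3/4 → 1/2 = 3/4
(r → q) ∨ p = 3/4 ∨ 1/4 = 3/4
(¬q → ((q → r) ↔ (r ∨ r))) ↔ ((r → q) ∨ p) = 1 ↔ 3/4 = 3/4
(((q → q) ∨ (p ∨ r)) → ((q ↔ q) → r)) ∨ ((¬q → ((q → r) ↔ (r ∨ r))) ↔ ((r → q) ∨ p)) = 3/4 ∨ 3/4 = 3/4
¬((((q → q) ∨ (p ∨ r)) → ((q ↔ q) → r)) ∨ ((¬q → ((q → r) ↔ (r ∨ r))) ↔ ((r → q) ∨ p))) = ¬3/4 = 1/4

1/4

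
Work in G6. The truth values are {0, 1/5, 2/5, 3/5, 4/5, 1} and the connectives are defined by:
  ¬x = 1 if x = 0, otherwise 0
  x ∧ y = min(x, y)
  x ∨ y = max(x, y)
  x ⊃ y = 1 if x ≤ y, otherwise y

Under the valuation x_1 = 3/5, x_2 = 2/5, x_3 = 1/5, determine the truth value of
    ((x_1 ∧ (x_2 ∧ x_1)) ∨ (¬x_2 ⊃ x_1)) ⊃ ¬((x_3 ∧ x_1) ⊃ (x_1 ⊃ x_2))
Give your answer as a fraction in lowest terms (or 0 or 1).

x_2 ∧ x_1 = 2/5 ∧ 3/5 = 2/5
x_1 ∧ (x_2 ∧ x_1) = 3/5 ∧ 2/5 = 2/5
¬x_2 = ¬2/5 = 0
¬x_2 ⊃ x_1 = 0 ⊃ 3/5 = 1
(x_1 ∧ (x_2 ∧ x_1)) ∨ (¬x_2 ⊃ x_1) = 2/5 ∨ 1 = 1
x_3 ∧ x_1 = 1/5 ∧ 3/5 = 1/5
x_1 ⊃ x_2 = 3/5 ⊃ 2/5 = 2/5
(x_3 ∧ x_1) ⊃ (x_1 ⊃ x_2) = 1/5 ⊃ 2/5 = 1
¬((x_3 ∧ x_1) ⊃ (x_1 ⊃ x_2)) = ¬1 = 0
((x_1 ∧ (x_2 ∧ x_1)) ∨ (¬x_2 ⊃ x_1)) ⊃ ¬((x_3 ∧ x_1) ⊃ (x_1 ⊃ x_2)) = 1 ⊃ 0 = 0

0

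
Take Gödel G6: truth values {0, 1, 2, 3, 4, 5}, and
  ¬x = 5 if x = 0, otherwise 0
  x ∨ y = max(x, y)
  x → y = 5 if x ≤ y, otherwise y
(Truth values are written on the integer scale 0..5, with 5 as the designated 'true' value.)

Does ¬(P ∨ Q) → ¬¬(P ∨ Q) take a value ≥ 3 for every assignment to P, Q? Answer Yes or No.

No

Counterexample: take P = 0, Q = 0.
P ∨ Q = 0 ∨ 0 = 0
¬(P ∨ Q) = ¬0 = 5
¬¬(P ∨ Q) = ¬5 = 0
¬(P ∨ Q) → ¬¬(P ∨ Q) = 5 → 0 = 0
This gives 0, which is below 3.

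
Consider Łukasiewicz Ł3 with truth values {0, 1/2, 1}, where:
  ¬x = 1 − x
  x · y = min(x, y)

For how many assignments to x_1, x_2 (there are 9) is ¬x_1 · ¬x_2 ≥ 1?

1

x_1 = 0, x_2 = 0 ↦ 1  ≥
x_1 = 0, x_2 = 1/2 ↦ 1/2  <
x_1 = 0, x_2 = 1 ↦ 0  <
x_1 = 1/2, x_2 = 0 ↦ 1/2  <
x_1 = 1/2, x_2 = 1/2 ↦ 1/2  <
x_1 = 1/2, x_2 = 1 ↦ 0  <
x_1 = 1, x_2 = 0 ↦ 0  <
x_1 = 1, x_2 = 1/2 ↦ 0  <
x_1 = 1, x_2 = 1 ↦ 0  <
So 1 of the 9 assignments meets the threshold.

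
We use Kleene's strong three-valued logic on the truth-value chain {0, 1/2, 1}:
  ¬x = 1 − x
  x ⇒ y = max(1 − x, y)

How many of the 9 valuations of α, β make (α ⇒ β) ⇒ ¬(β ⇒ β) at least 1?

α = 0, β = 0 ↦ 0  <
α = 0, β = 1/2 ↦ 1/2  <
α = 0, β = 1 ↦ 0  <
α = 1/2, β = 0 ↦ 1/2  <
α = 1/2, β = 1/2 ↦ 1/2  <
α = 1/2, β = 1 ↦ 0  <
α = 1, β = 0 ↦ 1  ≥
α = 1, β = 1/2 ↦ 1/2  <
α = 1, β = 1 ↦ 0  <
So 1 of the 9 assignments meets the threshold.

1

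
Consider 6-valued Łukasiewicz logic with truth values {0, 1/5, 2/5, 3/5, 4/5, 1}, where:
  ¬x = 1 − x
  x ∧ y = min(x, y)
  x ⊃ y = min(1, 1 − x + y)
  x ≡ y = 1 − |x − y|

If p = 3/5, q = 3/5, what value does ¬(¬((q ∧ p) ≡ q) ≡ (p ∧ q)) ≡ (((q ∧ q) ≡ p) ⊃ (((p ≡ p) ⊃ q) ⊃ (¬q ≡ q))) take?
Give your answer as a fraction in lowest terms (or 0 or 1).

q ∧ p = 3/5 ∧ 3/5 = 3/5
(q ∧ p) ≡ q = 3/5 ≡ 3/5 = 1
¬((q ∧ p) ≡ q) = ¬1 = 0
p ∧ q = 3/5 ∧ 3/5 = 3/5
¬((q ∧ p) ≡ q) ≡ (p ∧ q) = 0 ≡ 3/5 = 2/5
¬(¬((q ∧ p) ≡ q) ≡ (p ∧ q)) = ¬2/5 = 3/5
q ∧ q = 3/5 ∧ 3/5 = 3/5
(q ∧ q) ≡ p = 3/5 ≡ 3/5 = 1
p ≡ p = 3/5 ≡ 3/5 = 1
(p ≡ p) ⊃ q = 1 ⊃ 3/5 = 3/5
¬q = ¬3/5 = 2/5
¬q ≡ q = 2/5 ≡ 3/5 = 4/5
((p ≡ p) ⊃ q) ⊃ (¬q ≡ q) = 3/5 ⊃ 4/5 = 1
((q ∧ q) ≡ p) ⊃ (((p ≡ p) ⊃ q) ⊃ (¬q ≡ q)) = 1 ⊃ 1 = 1
¬(¬((q ∧ p) ≡ q) ≡ (p ∧ q)) ≡ (((q ∧ q) ≡ p) ⊃ (((p ≡ p) ⊃ q) ⊃ (¬q ≡ q))) = 3/5 ≡ 1 = 3/5

3/5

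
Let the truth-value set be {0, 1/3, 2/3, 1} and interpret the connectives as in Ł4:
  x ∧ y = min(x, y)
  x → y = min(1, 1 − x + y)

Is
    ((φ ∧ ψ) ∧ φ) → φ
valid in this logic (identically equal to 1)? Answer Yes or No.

Yes

φ = 0, ψ = 0 ↦ 1
φ = 0, ψ = 1/3 ↦ 1
φ = 0, ψ = 2/3 ↦ 1
φ = 0, ψ = 1 ↦ 1
φ = 1/3, ψ = 0 ↦ 1
φ = 1/3, ψ = 1/3 ↦ 1
φ = 1/3, ψ = 2/3 ↦ 1
φ = 1/3, ψ = 1 ↦ 1
φ = 2/3, ψ = 0 ↦ 1
φ = 2/3, ψ = 1/3 ↦ 1
φ = 2/3, ψ = 2/3 ↦ 1
φ = 2/3, ψ = 1 ↦ 1
φ = 1, ψ = 0 ↦ 1
φ = 1, ψ = 1/3 ↦ 1
φ = 1, ψ = 2/3 ↦ 1
φ = 1, ψ = 1 ↦ 1
Every assignment gives a value ≥ 1.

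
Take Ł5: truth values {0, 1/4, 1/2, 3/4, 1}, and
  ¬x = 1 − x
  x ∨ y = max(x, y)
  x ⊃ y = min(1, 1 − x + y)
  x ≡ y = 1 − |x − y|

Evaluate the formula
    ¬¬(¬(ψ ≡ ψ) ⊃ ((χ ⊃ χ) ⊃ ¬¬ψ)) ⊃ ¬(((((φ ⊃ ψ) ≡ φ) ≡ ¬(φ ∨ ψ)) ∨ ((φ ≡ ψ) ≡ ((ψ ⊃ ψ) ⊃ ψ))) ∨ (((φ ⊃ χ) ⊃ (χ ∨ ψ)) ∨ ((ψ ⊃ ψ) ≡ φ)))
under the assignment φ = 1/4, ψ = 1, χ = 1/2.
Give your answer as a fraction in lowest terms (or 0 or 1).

0

ψ ≡ ψ = 1 ≡ 1 = 1
¬(ψ ≡ ψ) = ¬1 = 0
χ ⊃ χ = 1/2 ⊃ 1/2 = 1
¬ψ = ¬1 = 0
¬¬ψ = ¬0 = 1
(χ ⊃ χ) ⊃ ¬¬ψ = 1 ⊃ 1 = 1
¬(ψ ≡ ψ) ⊃ ((χ ⊃ χ) ⊃ ¬¬ψ) = 0 ⊃ 1 = 1
¬(¬(ψ ≡ ψ) ⊃ ((χ ⊃ χ) ⊃ ¬¬ψ)) = ¬1 = 0
¬¬(¬(ψ ≡ ψ) ⊃ ((χ ⊃ χ) ⊃ ¬¬ψ)) = ¬0 = 1
φ ⊃ ψ = 1/4 ⊃ 1 = 1
(φ ⊃ ψ) ≡ φ = 1 ≡ 1/4 = 1/4
φ ∨ ψ = 1/4 ∨ 1 = 1
¬(φ ∨ ψ) = ¬1 = 0
((φ ⊃ ψ) ≡ φ) ≡ ¬(φ ∨ ψ) = 1/4 ≡ 0 = 3/4
φ ≡ ψ = 1/4 ≡ 1 = 1/4
ψ ⊃ ψ = 1 ⊃ 1 = 1
(ψ ⊃ ψ) ⊃ ψ = 1 ⊃ 1 = 1
(φ ≡ ψ) ≡ ((ψ ⊃ ψ) ⊃ ψ) = 1/4 ≡ 1 = 1/4
(((φ ⊃ ψ) ≡ φ) ≡ ¬(φ ∨ ψ)) ∨ ((φ ≡ ψ) ≡ ((ψ ⊃ ψ) ⊃ ψ)) = 3/4 ∨ 1/4 = 3/4
φ ⊃ χ = 1/4 ⊃ 1/2 = 1
χ ∨ ψ = 1/2 ∨ 1 = 1
(φ ⊃ χ) ⊃ (χ ∨ ψ) = 1 ⊃ 1 = 1
ψ ⊃ ψ = 1 ⊃ 1 = 1
(ψ ⊃ ψ) ≡ φ = 1 ≡ 1/4 = 1/4
((φ ⊃ χ) ⊃ (χ ∨ ψ)) ∨ ((ψ ⊃ ψ) ≡ φ) = 1 ∨ 1/4 = 1
((((φ ⊃ ψ) ≡ φ) ≡ ¬(φ ∨ ψ)) ∨ ((φ ≡ ψ) ≡ ((ψ ⊃ ψ) ⊃ ψ))) ∨ (((φ ⊃ χ) ⊃ (χ ∨ ψ)) ∨ ((ψ ⊃ ψ) ≡ φ)) = 3/4 ∨ 1 = 1
¬(((((φ ⊃ ψ) ≡ φ) ≡ ¬(φ ∨ ψ)) ∨ ((φ ≡ ψ) ≡ ((ψ ⊃ ψ) ⊃ ψ))) ∨ (((φ ⊃ χ) ⊃ (χ ∨ ψ)) ∨ ((ψ ⊃ ψ) ≡ φ))) = ¬1 = 0
¬¬(¬(ψ ≡ ψ) ⊃ ((χ ⊃ χ) ⊃ ¬¬ψ)) ⊃ ¬(((((φ ⊃ ψ) ≡ φ) ≡ ¬(φ ∨ ψ)) ∨ ((φ ≡ ψ) ≡ ((ψ ⊃ ψ) ⊃ ψ))) ∨ (((φ ⊃ χ) ⊃ (χ ∨ ψ)) ∨ ((ψ ⊃ ψ) ≡ φ))) = 1 ⊃ 0 = 0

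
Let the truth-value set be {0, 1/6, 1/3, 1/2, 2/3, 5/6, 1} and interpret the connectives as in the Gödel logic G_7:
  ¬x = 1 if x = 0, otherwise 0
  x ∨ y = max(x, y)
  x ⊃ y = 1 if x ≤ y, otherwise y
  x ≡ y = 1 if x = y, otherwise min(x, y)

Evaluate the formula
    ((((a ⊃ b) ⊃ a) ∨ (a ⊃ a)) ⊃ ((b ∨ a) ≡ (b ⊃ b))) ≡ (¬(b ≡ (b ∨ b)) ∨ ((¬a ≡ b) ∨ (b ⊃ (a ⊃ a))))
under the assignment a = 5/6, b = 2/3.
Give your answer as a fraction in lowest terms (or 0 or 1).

5/6

a ⊃ b = 5/6 ⊃ 2/3 = 2/3
(a ⊃ b) ⊃ a = 2/3 ⊃ 5/6 = 1
a ⊃ a = 5/6 ⊃ 5/6 = 1
((a ⊃ b) ⊃ a) ∨ (a ⊃ a) = 1 ∨ 1 = 1
b ∨ a = 2/3 ∨ 5/6 = 5/6
b ⊃ b = 2/3 ⊃ 2/3 = 1
(b ∨ a) ≡ (b ⊃ b) = 5/6 ≡ 1 = 5/6
(((a ⊃ b) ⊃ a) ∨ (a ⊃ a)) ⊃ ((b ∨ a) ≡ (b ⊃ b)) = 1 ⊃ 5/6 = 5/6
b ∨ b = 2/3 ∨ 2/3 = 2/3
b ≡ (b ∨ b) = 2/3 ≡ 2/3 = 1
¬(b ≡ (b ∨ b)) = ¬1 = 0
¬a = ¬5/6 = 0
¬a ≡ b = 0 ≡ 2/3 = 0
a ⊃ a = 5/6 ⊃ 5/6 = 1
b ⊃ (a ⊃ a) = 2/3 ⊃ 1 = 1
(¬a ≡ b) ∨ (b ⊃ (a ⊃ a)) = 0 ∨ 1 = 1
¬(b ≡ (b ∨ b)) ∨ ((¬a ≡ b) ∨ (b ⊃ (a ⊃ a))) = 0 ∨ 1 = 1
((((a ⊃ b) ⊃ a) ∨ (a ⊃ a)) ⊃ ((b ∨ a) ≡ (b ⊃ b))) ≡ (¬(b ≡ (b ∨ b)) ∨ ((¬a ≡ b) ∨ (b ⊃ (a ⊃ a)))) = 5/6 ≡ 1 = 5/6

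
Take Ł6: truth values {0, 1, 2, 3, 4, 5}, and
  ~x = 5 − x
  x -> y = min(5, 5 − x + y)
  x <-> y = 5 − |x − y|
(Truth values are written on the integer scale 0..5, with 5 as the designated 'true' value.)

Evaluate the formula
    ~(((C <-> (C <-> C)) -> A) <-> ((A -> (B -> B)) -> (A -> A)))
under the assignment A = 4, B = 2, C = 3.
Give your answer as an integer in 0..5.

C <-> C = 3 <-> 3 = 5
C <-> (C <-> C) = 3 <-> 5 = 3
(C <-> (C <-> C)) -> A = 3 -> 4 = 5
B -> B = 2 -> 2 = 5
A -> (B -> B) = 4 -> 5 = 5
A -> A = 4 -> 4 = 5
(A -> (B -> B)) -> (A -> A) = 5 -> 5 = 5
((C <-> (C <-> C)) -> A) <-> ((A -> (B -> B)) -> (A -> A)) = 5 <-> 5 = 5
~(((C <-> (C <-> C)) -> A) <-> ((A -> (B -> B)) -> (A -> A))) = ~5 = 0

0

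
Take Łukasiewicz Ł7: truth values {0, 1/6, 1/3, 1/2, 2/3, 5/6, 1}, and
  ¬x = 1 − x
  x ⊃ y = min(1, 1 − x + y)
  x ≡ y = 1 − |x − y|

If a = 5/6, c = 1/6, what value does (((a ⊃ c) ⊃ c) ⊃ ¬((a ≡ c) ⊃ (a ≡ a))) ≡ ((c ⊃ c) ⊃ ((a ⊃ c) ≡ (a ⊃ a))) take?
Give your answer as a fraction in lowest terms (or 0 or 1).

5/6

a ⊃ c = 5/6 ⊃ 1/6 = 1/3
(a ⊃ c) ⊃ c = 1/3 ⊃ 1/6 = 5/6
a ≡ c = 5/6 ≡ 1/6 = 1/3
a ≡ a = 5/6 ≡ 5/6 = 1
(a ≡ c) ⊃ (a ≡ a) = 1/3 ⊃ 1 = 1
¬((a ≡ c) ⊃ (a ≡ a)) = ¬1 = 0
((a ⊃ c) ⊃ c) ⊃ ¬((a ≡ c) ⊃ (a ≡ a)) = 5/6 ⊃ 0 = 1/6
c ⊃ c = 1/6 ⊃ 1/6 = 1
a ⊃ c = 5/6 ⊃ 1/6 = 1/3
a ⊃ a = 5/6 ⊃ 5/6 = 1
(a ⊃ c) ≡ (a ⊃ a) = 1/3 ≡ 1 = 1/3
(c ⊃ c) ⊃ ((a ⊃ c) ≡ (a ⊃ a)) = 1 ⊃ 1/3 = 1/3
(((a ⊃ c) ⊃ c) ⊃ ¬((a ≡ c) ⊃ (a ≡ a))) ≡ ((c ⊃ c) ⊃ ((a ⊃ c) ≡ (a ⊃ a))) = 1/6 ≡ 1/3 = 5/6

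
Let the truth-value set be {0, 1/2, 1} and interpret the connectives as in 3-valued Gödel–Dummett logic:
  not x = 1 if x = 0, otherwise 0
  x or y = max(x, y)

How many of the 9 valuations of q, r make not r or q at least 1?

5

q = 0, r = 0 ↦ 1  ≥
q = 0, r = 1/2 ↦ 0  <
q = 0, r = 1 ↦ 0  <
q = 1/2, r = 0 ↦ 1  ≥
q = 1/2, r = 1/2 ↦ 1/2  <
q = 1/2, r = 1 ↦ 1/2  <
q = 1, r = 0 ↦ 1  ≥
q = 1, r = 1/2 ↦ 1  ≥
q = 1, r = 1 ↦ 1  ≥
So 5 of the 9 assignments meet the threshold.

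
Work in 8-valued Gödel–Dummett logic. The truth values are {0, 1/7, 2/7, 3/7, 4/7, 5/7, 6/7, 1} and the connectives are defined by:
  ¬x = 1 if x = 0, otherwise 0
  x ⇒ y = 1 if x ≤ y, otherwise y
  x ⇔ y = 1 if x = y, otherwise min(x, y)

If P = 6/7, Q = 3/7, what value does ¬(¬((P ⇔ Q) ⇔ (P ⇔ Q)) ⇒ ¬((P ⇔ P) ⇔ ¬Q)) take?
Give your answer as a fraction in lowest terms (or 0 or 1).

P ⇔ Q = 6/7 ⇔ 3/7 = 3/7
P ⇔ Q = 6/7 ⇔ 3/7 = 3/7
(P ⇔ Q) ⇔ (P ⇔ Q) = 3/7 ⇔ 3/7 = 1
¬((P ⇔ Q) ⇔ (P ⇔ Q)) = ¬1 = 0
P ⇔ P = 6/7 ⇔ 6/7 = 1
¬Q = ¬3/7 = 0
(P ⇔ P) ⇔ ¬Q = 1 ⇔ 0 = 0
¬((P ⇔ P) ⇔ ¬Q) = ¬0 = 1
¬((P ⇔ Q) ⇔ (P ⇔ Q)) ⇒ ¬((P ⇔ P) ⇔ ¬Q) = 0 ⇒ 1 = 1
¬(¬((P ⇔ Q) ⇔ (P ⇔ Q)) ⇒ ¬((P ⇔ P) ⇔ ¬Q)) = ¬1 = 0

0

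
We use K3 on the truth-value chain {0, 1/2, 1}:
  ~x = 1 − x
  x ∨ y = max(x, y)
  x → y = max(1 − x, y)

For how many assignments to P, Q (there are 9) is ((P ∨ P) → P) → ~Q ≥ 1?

3

P = 0, Q = 0 ↦ 1  ≥
P = 0, Q = 1/2 ↦ 1/2  <
P = 0, Q = 1 ↦ 0  <
P = 1/2, Q = 0 ↦ 1  ≥
P = 1/2, Q = 1/2 ↦ 1/2  <
P = 1/2, Q = 1 ↦ 1/2  <
P = 1, Q = 0 ↦ 1  ≥
P = 1, Q = 1/2 ↦ 1/2  <
P = 1, Q = 1 ↦ 0  <
So 3 of the 9 assignments meet the threshold.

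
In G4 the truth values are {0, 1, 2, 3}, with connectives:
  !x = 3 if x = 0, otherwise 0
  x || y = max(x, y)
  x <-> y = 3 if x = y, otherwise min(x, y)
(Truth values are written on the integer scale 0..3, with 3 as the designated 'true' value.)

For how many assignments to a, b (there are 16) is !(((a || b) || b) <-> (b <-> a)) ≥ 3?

7

a = 0, b = 0 ↦ 3  ≥
a = 0, b = 1 ↦ 3  ≥
a = 0, b = 2 ↦ 3  ≥
a = 0, b = 3 ↦ 3  ≥
a = 1, b = 0 ↦ 3  ≥
a = 1, b = 1 ↦ 0  <
a = 1, b = 2 ↦ 0  <
a = 1, b = 3 ↦ 0  <
a = 2, b = 0 ↦ 3  ≥
a = 2, b = 1 ↦ 0  <
a = 2, b = 2 ↦ 0  <
a = 2, b = 3 ↦ 0  <
a = 3, b = 0 ↦ 3  ≥
a = 3, b = 1 ↦ 0  <
a = 3, b = 2 ↦ 0  <
a = 3, b = 3 ↦ 0  <
So 7 of the 16 assignments meet the threshold.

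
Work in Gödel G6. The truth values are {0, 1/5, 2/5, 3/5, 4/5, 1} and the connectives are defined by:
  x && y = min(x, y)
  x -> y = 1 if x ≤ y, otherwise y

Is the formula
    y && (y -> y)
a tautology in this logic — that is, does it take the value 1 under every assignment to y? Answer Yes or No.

Counterexample: take y = 0.
y -> y = 0 -> 0 = 1
y && (y -> y) = 0 && 1 = 0
This gives 0 ≠ 1.

No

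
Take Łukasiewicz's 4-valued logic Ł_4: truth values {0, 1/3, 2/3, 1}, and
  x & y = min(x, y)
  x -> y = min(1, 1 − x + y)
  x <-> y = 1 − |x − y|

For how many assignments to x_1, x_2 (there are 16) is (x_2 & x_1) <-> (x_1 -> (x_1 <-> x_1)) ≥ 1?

1

x_1 = 0, x_2 = 0 ↦ 0  <
x_1 = 0, x_2 = 1/3 ↦ 0  <
x_1 = 0, x_2 = 2/3 ↦ 0  <
x_1 = 0, x_2 = 1 ↦ 0  <
x_1 = 1/3, x_2 = 0 ↦ 0  <
x_1 = 1/3, x_2 = 1/3 ↦ 1/3  <
x_1 = 1/3, x_2 = 2/3 ↦ 1/3  <
x_1 = 1/3, x_2 = 1 ↦ 1/3  <
x_1 = 2/3, x_2 = 0 ↦ 0  <
x_1 = 2/3, x_2 = 1/3 ↦ 1/3  <
x_1 = 2/3, x_2 = 2/3 ↦ 2/3  <
x_1 = 2/3, x_2 = 1 ↦ 2/3  <
x_1 = 1, x_2 = 0 ↦ 0  <
x_1 = 1, x_2 = 1/3 ↦ 1/3  <
x_1 = 1, x_2 = 2/3 ↦ 2/3  <
x_1 = 1, x_2 = 1 ↦ 1  ≥
So 1 of the 16 assignments meets the threshold.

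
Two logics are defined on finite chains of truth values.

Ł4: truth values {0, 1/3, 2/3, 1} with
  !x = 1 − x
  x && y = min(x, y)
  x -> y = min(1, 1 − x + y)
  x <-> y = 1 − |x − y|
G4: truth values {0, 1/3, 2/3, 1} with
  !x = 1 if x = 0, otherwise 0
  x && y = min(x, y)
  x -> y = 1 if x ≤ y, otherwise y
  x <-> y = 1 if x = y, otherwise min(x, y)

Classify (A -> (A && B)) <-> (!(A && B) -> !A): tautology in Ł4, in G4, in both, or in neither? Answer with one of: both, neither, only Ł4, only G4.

only Ł4

In Ł4: every assignment gives 1 — tautology.
In G4: at A = 2/3, B = 1/3 the value is 1/3 — not a tautology.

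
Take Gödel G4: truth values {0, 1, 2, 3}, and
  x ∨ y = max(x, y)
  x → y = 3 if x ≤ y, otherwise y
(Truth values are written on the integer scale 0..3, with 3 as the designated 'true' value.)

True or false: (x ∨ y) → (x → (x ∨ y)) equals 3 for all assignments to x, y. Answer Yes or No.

Yes

x = 0, y = 0 ↦ 3
x = 0, y = 1 ↦ 3
x = 0, y = 2 ↦ 3
x = 0, y = 3 ↦ 3
x = 1, y = 0 ↦ 3
x = 1, y = 1 ↦ 3
x = 1, y = 2 ↦ 3
x = 1, y = 3 ↦ 3
x = 2, y = 0 ↦ 3
x = 2, y = 1 ↦ 3
x = 2, y = 2 ↦ 3
x = 2, y = 3 ↦ 3
x = 3, y = 0 ↦ 3
x = 3, y = 1 ↦ 3
x = 3, y = 2 ↦ 3
x = 3, y = 3 ↦ 3
Every assignment gives a value ≥ 3.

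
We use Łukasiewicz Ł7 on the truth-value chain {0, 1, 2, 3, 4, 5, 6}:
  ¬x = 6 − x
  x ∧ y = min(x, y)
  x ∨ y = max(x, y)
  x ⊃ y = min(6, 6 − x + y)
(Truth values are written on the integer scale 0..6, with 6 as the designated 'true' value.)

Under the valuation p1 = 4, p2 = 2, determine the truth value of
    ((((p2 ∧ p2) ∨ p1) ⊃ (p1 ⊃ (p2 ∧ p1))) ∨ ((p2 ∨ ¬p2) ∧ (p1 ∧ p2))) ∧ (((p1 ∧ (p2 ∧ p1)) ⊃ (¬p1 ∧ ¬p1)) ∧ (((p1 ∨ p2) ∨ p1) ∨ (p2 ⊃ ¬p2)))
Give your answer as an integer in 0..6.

6

p2 ∧ p2 = 2 ∧ 2 = 2
(p2 ∧ p2) ∨ p1 = 2 ∨ 4 = 4
p2 ∧ p1 = 2 ∧ 4 = 2
p1 ⊃ (p2 ∧ p1) = 4 ⊃ 2 = 4
((p2 ∧ p2) ∨ p1) ⊃ (p1 ⊃ (p2 ∧ p1)) = 4 ⊃ 4 = 6
¬p2 = ¬2 = 4
p2 ∨ ¬p2 = 2 ∨ 4 = 4
p1 ∧ p2 = 4 ∧ 2 = 2
(p2 ∨ ¬p2) ∧ (p1 ∧ p2) = 4 ∧ 2 = 2
(((p2 ∧ p2) ∨ p1) ⊃ (p1 ⊃ (p2 ∧ p1))) ∨ ((p2 ∨ ¬p2) ∧ (p1 ∧ p2)) = 6 ∨ 2 = 6
p2 ∧ p1 = 2 ∧ 4 = 2
p1 ∧ (p2 ∧ p1) = 4 ∧ 2 = 2
¬p1 = ¬4 = 2
¬p1 = ¬4 = 2
¬p1 ∧ ¬p1 = 2 ∧ 2 = 2
(p1 ∧ (p2 ∧ p1)) ⊃ (¬p1 ∧ ¬p1) = 2 ⊃ 2 = 6
p1 ∨ p2 = 4 ∨ 2 = 4
(p1 ∨ p2) ∨ p1 = 4 ∨ 4 = 4
¬p2 = ¬2 = 4
p2 ⊃ ¬p2 = 2 ⊃ 4 = 6
((p1 ∨ p2) ∨ p1) ∨ (p2 ⊃ ¬p2) = 4 ∨ 6 = 6
((p1 ∧ (p2 ∧ p1)) ⊃ (¬p1 ∧ ¬p1)) ∧ (((p1 ∨ p2) ∨ p1) ∨ (p2 ⊃ ¬p2)) = 6 ∧ 6 = 6
((((p2 ∧ p2) ∨ p1) ⊃ (p1 ⊃ (p2 ∧ p1))) ∨ ((p2 ∨ ¬p2) ∧ (p1 ∧ p2))) ∧ (((p1 ∧ (p2 ∧ p1)) ⊃ (¬p1 ∧ ¬p1)) ∧ (((p1 ∨ p2) ∨ p1) ∨ (p2 ⊃ ¬p2))) = 6 ∧ 6 = 6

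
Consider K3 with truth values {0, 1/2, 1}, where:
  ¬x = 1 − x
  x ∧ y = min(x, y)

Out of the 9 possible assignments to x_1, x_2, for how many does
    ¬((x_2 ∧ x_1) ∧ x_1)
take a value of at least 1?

5

x_1 = 0, x_2 = 0 ↦ 1  ≥
x_1 = 0, x_2 = 1/2 ↦ 1  ≥
x_1 = 0, x_2 = 1 ↦ 1  ≥
x_1 = 1/2, x_2 = 0 ↦ 1  ≥
x_1 = 1/2, x_2 = 1/2 ↦ 1/2  <
x_1 = 1/2, x_2 = 1 ↦ 1/2  <
x_1 = 1, x_2 = 0 ↦ 1  ≥
x_1 = 1, x_2 = 1/2 ↦ 1/2  <
x_1 = 1, x_2 = 1 ↦ 0  <
So 5 of the 9 assignments meet the threshold.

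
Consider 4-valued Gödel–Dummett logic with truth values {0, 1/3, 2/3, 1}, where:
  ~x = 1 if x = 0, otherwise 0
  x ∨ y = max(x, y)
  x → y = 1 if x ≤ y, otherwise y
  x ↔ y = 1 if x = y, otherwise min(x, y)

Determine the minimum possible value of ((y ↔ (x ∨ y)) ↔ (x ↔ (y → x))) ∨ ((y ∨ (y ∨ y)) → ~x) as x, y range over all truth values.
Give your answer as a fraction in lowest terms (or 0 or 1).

Take x = 1/3, y = 1/3:
x ∨ y = 1/3 ∨ 1/3 = 1/3
y ↔ (x ∨ y) = 1/3 ↔ 1/3 = 1
y → x = 1/3 → 1/3 = 1
x ↔ (y → x) = 1/3 ↔ 1 = 1/3
(y ↔ (x ∨ y)) ↔ (x ↔ (y → x)) = 1 ↔ 1/3 = 1/3
y ∨ y = 1/3 ∨ 1/3 = 1/3
y ∨ (y ∨ y) = 1/3 ∨ 1/3 = 1/3
~x = ~1/3 = 0
(y ∨ (y ∨ y)) → ~x = 1/3 → 0 = 0
((y ↔ (x ∨ y)) ↔ (x ↔ (y → x))) ∨ ((y ∨ (y ∨ y)) → ~x) = 1/3 ∨ 0 = 1/3
No assignment yields a value below 1/3, so this is the minimum.

1/3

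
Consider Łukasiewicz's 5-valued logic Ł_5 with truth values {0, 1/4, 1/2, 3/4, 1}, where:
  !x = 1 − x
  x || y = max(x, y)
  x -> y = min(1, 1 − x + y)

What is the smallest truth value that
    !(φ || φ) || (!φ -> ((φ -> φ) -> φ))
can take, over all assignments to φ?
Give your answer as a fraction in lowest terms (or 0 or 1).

Take φ = 1/4:
φ || φ = 1/4 || 1/4 = 1/4
!(φ || φ) = !1/4 = 3/4
!φ = !1/4 = 3/4
φ -> φ = 1/4 -> 1/4 = 1
(φ -> φ) -> φ = 1 -> 1/4 = 1/4
!φ -> ((φ -> φ) -> φ) = 3/4 -> 1/4 = 1/2
!(φ || φ) || (!φ -> ((φ -> φ) -> φ)) = 3/4 || 1/2 = 3/4
No assignment yields a value below 3/4, so this is the minimum.

3/4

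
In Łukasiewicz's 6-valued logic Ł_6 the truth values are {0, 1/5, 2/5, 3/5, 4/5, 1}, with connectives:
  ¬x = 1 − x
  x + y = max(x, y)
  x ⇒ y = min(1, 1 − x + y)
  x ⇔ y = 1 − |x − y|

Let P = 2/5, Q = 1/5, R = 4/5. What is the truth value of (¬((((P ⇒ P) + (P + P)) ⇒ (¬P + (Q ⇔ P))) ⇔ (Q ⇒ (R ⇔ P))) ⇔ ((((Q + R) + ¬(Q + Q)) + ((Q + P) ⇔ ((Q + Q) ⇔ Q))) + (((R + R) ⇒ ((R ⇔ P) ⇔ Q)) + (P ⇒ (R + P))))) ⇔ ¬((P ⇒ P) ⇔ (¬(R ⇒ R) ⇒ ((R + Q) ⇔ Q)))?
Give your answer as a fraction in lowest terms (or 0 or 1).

P ⇒ P = 2/5 ⇒ 2/5 = 1
P + P = 2/5 + 2/5 = 2/5
(P ⇒ P) + (P + P) = 1 + 2/5 = 1
¬P = ¬2/5 = 3/5
Q ⇔ P = 1/5 ⇔ 2/5 = 4/5
¬P + (Q ⇔ P) = 3/5 + 4/5 = 4/5
((P ⇒ P) + (P + P)) ⇒ (¬P + (Q ⇔ P)) = 1 ⇒ 4/5 = 4/5
R ⇔ P = 4/5 ⇔ 2/5 = 3/5
Q ⇒ (R ⇔ P) = 1/5 ⇒ 3/5 = 1
(((P ⇒ P) + (P + P)) ⇒ (¬P + (Q ⇔ P))) ⇔ (Q ⇒ (R ⇔ P)) = 4/5 ⇔ 1 = 4/5
¬((((P ⇒ P) + (P + P)) ⇒ (¬P + (Q ⇔ P))) ⇔ (Q ⇒ (R ⇔ P))) = ¬4/5 = 1/5
Q + R = 1/5 + 4/5 = 4/5
Q + Q = 1/5 + 1/5 = 1/5
¬(Q + Q) = ¬1/5 = 4/5
(Q + R) + ¬(Q + Q) = 4/5 + 4/5 = 4/5
Q + P = 1/5 + 2/5 = 2/5
Q + Q = 1/5 + 1/5 = 1/5
(Q + Q) ⇔ Q = 1/5 ⇔ 1/5 = 1
(Q + P) ⇔ ((Q + Q) ⇔ Q) = 2/5 ⇔ 1 = 2/5
((Q + R) + ¬(Q + Q)) + ((Q + P) ⇔ ((Q + Q) ⇔ Q)) = 4/5 + 2/5 = 4/5
R + R = 4/5 + 4/5 = 4/5
R ⇔ P = 4/5 ⇔ 2/5 = 3/5
(R ⇔ P) ⇔ Q = 3/5 ⇔ 1/5 = 3/5
(R + R) ⇒ ((R ⇔ P) ⇔ Q) = 4/5 ⇒ 3/5 = 4/5
R + P = 4/5 + 2/5 = 4/5
P ⇒ (R + P) = 2/5 ⇒ 4/5 = 1
((R + R) ⇒ ((R ⇔ P) ⇔ Q)) + (P ⇒ (R + P)) = 4/5 + 1 = 1
(((Q + R) + ¬(Q + Q)) + ((Q + P) ⇔ ((Q + Q) ⇔ Q))) + (((R + R) ⇒ ((R ⇔ P) ⇔ Q)) + (P ⇒ (R + P))) = 4/5 + 1 = 1
¬((((P ⇒ P) + (P + P)) ⇒ (¬P + (Q ⇔ P))) ⇔ (Q ⇒ (R ⇔ P))) ⇔ ((((Q + R) + ¬(Q + Q)) + ((Q + P) ⇔ ((Q + Q) ⇔ Q))) + (((R + R) ⇒ ((R ⇔ P) ⇔ Q)) + (P ⇒ (R + P)))) = 1/5 ⇔ 1 = 1/5
P ⇒ P = 2/5 ⇒ 2/5 = 1
R ⇒ R = 4/5 ⇒ 4/5 = 1
¬(R ⇒ R) = ¬1 = 0
R + Q = 4/5 + 1/5 = 4/5
(R + Q) ⇔ Q = 4/5 ⇔ 1/5 = 2/5
¬(R ⇒ R) ⇒ ((R + Q) ⇔ Q) = 0 ⇒ 2/5 = 1
(P ⇒ P) ⇔ (¬(R ⇒ R) ⇒ ((R + Q) ⇔ Q)) = 1 ⇔ 1 = 1
¬((P ⇒ P) ⇔ (¬(R ⇒ R) ⇒ ((R + Q) ⇔ Q))) = ¬1 = 0
(¬((((P ⇒ P) + (P + P)) ⇒ (¬P + (Q ⇔ P))) ⇔ (Q ⇒ (R ⇔ P))) ⇔ ((((Q + R) + ¬(Q + Q)) + ((Q + P) ⇔ ((Q + Q) ⇔ Q))) + (((R + R) ⇒ ((R ⇔ P) ⇔ Q)) + (P ⇒ (R + P))))) ⇔ ¬((P ⇒ P) ⇔ (¬(R ⇒ R) ⇒ ((R + Q) ⇔ Q))) = 1/5 ⇔ 0 = 4/5

4/5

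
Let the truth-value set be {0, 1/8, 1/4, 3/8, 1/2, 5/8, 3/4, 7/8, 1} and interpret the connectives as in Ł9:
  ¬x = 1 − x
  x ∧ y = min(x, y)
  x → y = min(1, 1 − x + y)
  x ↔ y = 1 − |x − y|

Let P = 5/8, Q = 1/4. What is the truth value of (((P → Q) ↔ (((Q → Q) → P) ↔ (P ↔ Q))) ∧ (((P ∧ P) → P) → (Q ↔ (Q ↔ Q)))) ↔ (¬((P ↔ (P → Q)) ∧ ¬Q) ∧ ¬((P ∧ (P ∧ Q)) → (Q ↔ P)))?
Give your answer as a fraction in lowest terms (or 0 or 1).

P → Q = 5/8 → 1/4 = 5/8
Q → Q = 1/4 → 1/4 = 1
(Q → Q) → P = 1 → 5/8 = 5/8
P ↔ Q = 5/8 ↔ 1/4 = 5/8
((Q → Q) → P) ↔ (P ↔ Q) = 5/8 ↔ 5/8 = 1
(P → Q) ↔ (((Q → Q) → P) ↔ (P ↔ Q)) = 5/8 ↔ 1 = 5/8
P ∧ P = 5/8 ∧ 5/8 = 5/8
(P ∧ P) → P = 5/8 → 5/8 = 1
Q ↔ Q = 1/4 ↔ 1/4 = 1
Q ↔ (Q ↔ Q) = 1/4 ↔ 1 = 1/4
((P ∧ P) → P) → (Q ↔ (Q ↔ Q)) = 1 → 1/4 = 1/4
((P → Q) ↔ (((Q → Q) → P) ↔ (P ↔ Q))) ∧ (((P ∧ P) → P) → (Q ↔ (Q ↔ Q))) = 5/8 ∧ 1/4 = 1/4
P → Q = 5/8 → 1/4 = 5/8
P ↔ (P → Q) = 5/8 ↔ 5/8 = 1
¬Q = ¬1/4 = 3/4
(P ↔ (P → Q)) ∧ ¬Q = 1 ∧ 3/4 = 3/4
¬((P ↔ (P → Q)) ∧ ¬Q) = ¬3/4 = 1/4
P ∧ Q = 5/8 ∧ 1/4 = 1/4
P ∧ (P ∧ Q) = 5/8 ∧ 1/4 = 1/4
Q ↔ P = 1/4 ↔ 5/8 = 5/8
(P ∧ (P ∧ Q)) → (Q ↔ P) = 1/4 → 5/8 = 1
¬((P ∧ (P ∧ Q)) → (Q ↔ P)) = ¬1 = 0
¬((P ↔ (P → Q)) ∧ ¬Q) ∧ ¬((P ∧ (P ∧ Q)) → (Q ↔ P)) = 1/4 ∧ 0 = 0
(((P → Q) ↔ (((Q → Q) → P) ↔ (P ↔ Q))) ∧ (((P ∧ P) → P) → (Q ↔ (Q ↔ Q)))) ↔ (¬((P ↔ (P → Q)) ∧ ¬Q) ∧ ¬((P ∧ (P ∧ Q)) → (Q ↔ P))) = 1/4 ↔ 0 = 3/4

3/4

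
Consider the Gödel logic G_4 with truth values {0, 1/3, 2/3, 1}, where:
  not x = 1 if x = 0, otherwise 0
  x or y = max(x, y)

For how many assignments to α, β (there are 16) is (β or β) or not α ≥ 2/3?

10

α = 0, β = 0 ↦ 1  ≥
α = 0, β = 1/3 ↦ 1  ≥
α = 0, β = 2/3 ↦ 1  ≥
α = 0, β = 1 ↦ 1  ≥
α = 1/3, β = 0 ↦ 0  <
α = 1/3, β = 1/3 ↦ 1/3  <
α = 1/3, β = 2/3 ↦ 2/3  ≥
α = 1/3, β = 1 ↦ 1  ≥
α = 2/3, β = 0 ↦ 0  <
α = 2/3, β = 1/3 ↦ 1/3  <
α = 2/3, β = 2/3 ↦ 2/3  ≥
α = 2/3, β = 1 ↦ 1  ≥
α = 1, β = 0 ↦ 0  <
α = 1, β = 1/3 ↦ 1/3  <
α = 1, β = 2/3 ↦ 2/3  ≥
α = 1, β = 1 ↦ 1  ≥
So 10 of the 16 assignments meet the threshold.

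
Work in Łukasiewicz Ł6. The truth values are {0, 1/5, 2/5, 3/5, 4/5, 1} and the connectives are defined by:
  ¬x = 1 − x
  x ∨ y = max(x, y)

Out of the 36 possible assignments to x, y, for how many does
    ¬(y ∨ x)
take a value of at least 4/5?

4

value 1: 1 assignment (counts)
value 4/5: 3 assignments (counts)
value 3/5: 5 assignments
value 2/5: 7 assignments
value 1/5: 9 assignments
value 0: 11 assignments
So 4 of the 36 assignments meet the threshold.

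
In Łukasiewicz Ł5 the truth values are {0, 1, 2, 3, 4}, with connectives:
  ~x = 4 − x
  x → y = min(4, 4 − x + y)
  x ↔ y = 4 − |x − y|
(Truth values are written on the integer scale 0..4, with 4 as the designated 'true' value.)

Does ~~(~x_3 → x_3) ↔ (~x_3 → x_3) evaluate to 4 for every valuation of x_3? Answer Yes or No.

Yes

x_3 = 0 ↦ 4
x_3 = 1 ↦ 4
x_3 = 2 ↦ 4
x_3 = 3 ↦ 4
x_3 = 4 ↦ 4
Every assignment gives a value ≥ 4.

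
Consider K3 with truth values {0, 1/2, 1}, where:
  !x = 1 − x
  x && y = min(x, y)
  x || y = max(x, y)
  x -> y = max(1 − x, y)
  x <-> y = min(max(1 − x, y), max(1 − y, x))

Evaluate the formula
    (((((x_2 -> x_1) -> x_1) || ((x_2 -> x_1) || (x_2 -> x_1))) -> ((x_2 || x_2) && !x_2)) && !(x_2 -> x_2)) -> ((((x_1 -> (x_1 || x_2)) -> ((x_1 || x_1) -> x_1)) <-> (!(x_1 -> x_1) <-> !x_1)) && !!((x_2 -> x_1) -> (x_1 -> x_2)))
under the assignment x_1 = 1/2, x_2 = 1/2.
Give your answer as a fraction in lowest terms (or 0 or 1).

1/2

x_2 -> x_1 = 1/2 -> 1/2 = 1/2
(x_2 -> x_1) -> x_1 = 1/2 -> 1/2 = 1/2
x_2 -> x_1 = 1/2 -> 1/2 = 1/2
x_2 -> x_1 = 1/2 -> 1/2 = 1/2
(x_2 -> x_1) || (x_2 -> x_1) = 1/2 || 1/2 = 1/2
((x_2 -> x_1) -> x_1) || ((x_2 -> x_1) || (x_2 -> x_1)) = 1/2 || 1/2 = 1/2
x_2 || x_2 = 1/2 || 1/2 = 1/2
!x_2 = !1/2 = 1/2
(x_2 || x_2) && !x_2 = 1/2 && 1/2 = 1/2
(((x_2 -> x_1) -> x_1) || ((x_2 -> x_1) || (x_2 -> x_1))) -> ((x_2 || x_2) && !x_2) = 1/2 -> 1/2 = 1/2
x_2 -> x_2 = 1/2 -> 1/2 = 1/2
!(x_2 -> x_2) = !1/2 = 1/2
((((x_2 -> x_1) -> x_1) || ((x_2 -> x_1) || (x_2 -> x_1))) -> ((x_2 || x_2) && !x_2)) && !(x_2 -> x_2) = 1/2 && 1/2 = 1/2
x_1 || x_2 = 1/2 || 1/2 = 1/2
x_1 -> (x_1 || x_2) = 1/2 -> 1/2 = 1/2
x_1 || x_1 = 1/2 || 1/2 = 1/2
(x_1 || x_1) -> x_1 = 1/2 -> 1/2 = 1/2
(x_1 -> (x_1 || x_2)) -> ((x_1 || x_1) -> x_1) = 1/2 -> 1/2 = 1/2
x_1 -> x_1 = 1/2 -> 1/2 = 1/2
!(x_1 -> x_1) = !1/2 = 1/2
!x_1 = !1/2 = 1/2
!(x_1 -> x_1) <-> !x_1 = 1/2 <-> 1/2 = 1/2
((x_1 -> (x_1 || x_2)) -> ((x_1 || x_1) -> x_1)) <-> (!(x_1 -> x_1) <-> !x_1) = 1/2 <-> 1/2 = 1/2
x_2 -> x_1 = 1/2 -> 1/2 = 1/2
x_1 -> x_2 = 1/2 -> 1/2 = 1/2
(x_2 -> x_1) -> (x_1 -> x_2) = 1/2 -> 1/2 = 1/2
!((x_2 -> x_1) -> (x_1 -> x_2)) = !1/2 = 1/2
!!((x_2 -> x_1) -> (x_1 -> x_2)) = !1/2 = 1/2
(((x_1 -> (x_1 || x_2)) -> ((x_1 || x_1) -> x_1)) <-> (!(x_1 -> x_1) <-> !x_1)) && !!((x_2 -> x_1) -> (x_1 -> x_2)) = 1/2 && 1/2 = 1/2
(((((x_2 -> x_1) -> x_1) || ((x_2 -> x_1) || (x_2 -> x_1))) -> ((x_2 || x_2) && !x_2)) && !(x_2 -> x_2)) -> ((((x_1 -> (x_1 || x_2)) -> ((x_1 || x_1) -> x_1)) <-> (!(x_1 -> x_1) <-> !x_1)) && !!((x_2 -> x_1) -> (x_1 -> x_2))) = 1/2 -> 1/2 = 1/2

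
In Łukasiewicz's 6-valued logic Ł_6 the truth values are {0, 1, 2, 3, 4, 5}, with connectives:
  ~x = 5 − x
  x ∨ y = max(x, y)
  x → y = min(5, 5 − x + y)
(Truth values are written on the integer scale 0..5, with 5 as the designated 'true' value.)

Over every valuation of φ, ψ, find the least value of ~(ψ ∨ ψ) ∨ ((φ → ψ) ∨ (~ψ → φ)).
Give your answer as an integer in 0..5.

Take φ = 2, ψ = 1:
ψ ∨ ψ = 1 ∨ 1 = 1
~(ψ ∨ ψ) = ~1 = 4
φ → ψ = 2 → 1 = 4
~ψ = ~1 = 4
~ψ → φ = 4 → 2 = 3
(φ → ψ) ∨ (~ψ → φ) = 4 ∨ 3 = 4
~(ψ ∨ ψ) ∨ ((φ → ψ) ∨ (~ψ → φ)) = 4 ∨ 4 = 4
No assignment yields a value below 4, so this is the minimum.

4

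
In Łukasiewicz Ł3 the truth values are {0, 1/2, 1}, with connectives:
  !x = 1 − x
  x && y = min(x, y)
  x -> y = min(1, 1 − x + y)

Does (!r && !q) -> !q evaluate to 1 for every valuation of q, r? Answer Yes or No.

q = 0, r = 0 ↦ 1
q = 0, r = 1/2 ↦ 1
q = 0, r = 1 ↦ 1
q = 1/2, r = 0 ↦ 1
q = 1/2, r = 1/2 ↦ 1
q = 1/2, r = 1 ↦ 1
q = 1, r = 0 ↦ 1
q = 1, r = 1/2 ↦ 1
q = 1, r = 1 ↦ 1
Every assignment gives a value ≥ 1.

Yes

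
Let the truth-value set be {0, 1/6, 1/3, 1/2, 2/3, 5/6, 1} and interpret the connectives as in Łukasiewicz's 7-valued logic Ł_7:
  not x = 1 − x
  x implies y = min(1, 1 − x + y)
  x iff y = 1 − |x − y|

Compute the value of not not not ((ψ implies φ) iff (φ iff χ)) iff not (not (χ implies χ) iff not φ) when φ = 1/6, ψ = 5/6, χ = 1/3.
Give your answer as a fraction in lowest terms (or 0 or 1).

2/3

ψ implies φ = 5/6 implies 1/6 = 1/3
φ iff χ = 1/6 iff 1/3 = 5/6
(ψ implies φ) iff (φ iff χ) = 1/3 iff 5/6 = 1/2
not ((ψ implies φ) iff (φ iff χ)) = not 1/2 = 1/2
not not ((ψ implies φ) iff (φ iff χ)) = not 1/2 = 1/2
not not not ((ψ implies φ) iff (φ iff χ)) = not 1/2 = 1/2
χ implies χ = 1/3 implies 1/3 = 1
not (χ implies χ) = not 1 = 0
not φ = not 1/6 = 5/6
not (χ implies χ) iff not φ = 0 iff 5/6 = 1/6
not (not (χ implies χ) iff not φ) = not 1/6 = 5/6
not not not ((ψ implies φ) iff (φ iff χ)) iff not (not (χ implies χ) iff not φ) = 1/2 iff 5/6 = 2/3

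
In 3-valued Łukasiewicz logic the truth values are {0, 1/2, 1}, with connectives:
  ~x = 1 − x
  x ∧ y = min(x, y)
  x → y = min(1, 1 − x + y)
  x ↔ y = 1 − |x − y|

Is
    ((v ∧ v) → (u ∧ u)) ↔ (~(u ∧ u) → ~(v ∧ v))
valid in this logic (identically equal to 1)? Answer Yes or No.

u = 0, v = 0 ↦ 1
u = 0, v = 1/2 ↦ 1
u = 0, v = 1 ↦ 1
u = 1/2, v = 0 ↦ 1
u = 1/2, v = 1/2 ↦ 1
u = 1/2, v = 1 ↦ 1
u = 1, v = 0 ↦ 1
u = 1, v = 1/2 ↦ 1
u = 1, v = 1 ↦ 1
Every assignment gives a value ≥ 1.

Yes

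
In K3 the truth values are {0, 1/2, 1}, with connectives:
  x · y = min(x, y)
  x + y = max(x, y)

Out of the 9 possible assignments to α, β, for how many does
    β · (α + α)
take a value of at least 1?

1

α = 0, β = 0 ↦ 0  <
α = 0, β = 1/2 ↦ 0  <
α = 0, β = 1 ↦ 0  <
α = 1/2, β = 0 ↦ 0  <
α = 1/2, β = 1/2 ↦ 1/2  <
α = 1/2, β = 1 ↦ 1/2  <
α = 1, β = 0 ↦ 0  <
α = 1, β = 1/2 ↦ 1/2  <
α = 1, β = 1 ↦ 1  ≥
So 1 of the 9 assignments meets the threshold.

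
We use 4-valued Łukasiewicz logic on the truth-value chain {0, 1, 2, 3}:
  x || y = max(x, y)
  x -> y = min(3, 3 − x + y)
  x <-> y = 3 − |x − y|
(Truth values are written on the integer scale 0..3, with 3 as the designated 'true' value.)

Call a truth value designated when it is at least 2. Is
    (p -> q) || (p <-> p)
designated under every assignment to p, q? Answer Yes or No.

Yes

p = 0, q = 0 ↦ 3
p = 0, q = 1 ↦ 3
p = 0, q = 2 ↦ 3
p = 0, q = 3 ↦ 3
p = 1, q = 0 ↦ 3
p = 1, q = 1 ↦ 3
p = 1, q = 2 ↦ 3
p = 1, q = 3 ↦ 3
p = 2, q = 0 ↦ 3
p = 2, q = 1 ↦ 3
p = 2, q = 2 ↦ 3
p = 2, q = 3 ↦ 3
p = 3, q = 0 ↦ 3
p = 3, q = 1 ↦ 3
p = 3, q = 2 ↦ 3
p = 3, q = 3 ↦ 3
Every assignment gives a value ≥ 2.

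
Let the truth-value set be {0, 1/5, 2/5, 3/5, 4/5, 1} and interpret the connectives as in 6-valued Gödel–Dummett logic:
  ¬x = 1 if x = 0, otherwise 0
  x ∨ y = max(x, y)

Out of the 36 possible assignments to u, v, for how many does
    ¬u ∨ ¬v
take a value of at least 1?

11

value 1: 11 assignments (counts)
value 0: 25 assignments
So 11 of the 36 assignments meet the threshold.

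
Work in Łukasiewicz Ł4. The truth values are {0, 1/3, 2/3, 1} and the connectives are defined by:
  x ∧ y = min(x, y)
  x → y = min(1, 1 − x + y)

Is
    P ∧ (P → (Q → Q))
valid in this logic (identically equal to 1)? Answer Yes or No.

No

Counterexample: take P = 0, Q = 0.
Q → Q = 0 → 0 = 1
P → (Q → Q) = 0 → 1 = 1
P ∧ (P → (Q → Q)) = 0 ∧ 1 = 0
This gives 0 ≠ 1.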